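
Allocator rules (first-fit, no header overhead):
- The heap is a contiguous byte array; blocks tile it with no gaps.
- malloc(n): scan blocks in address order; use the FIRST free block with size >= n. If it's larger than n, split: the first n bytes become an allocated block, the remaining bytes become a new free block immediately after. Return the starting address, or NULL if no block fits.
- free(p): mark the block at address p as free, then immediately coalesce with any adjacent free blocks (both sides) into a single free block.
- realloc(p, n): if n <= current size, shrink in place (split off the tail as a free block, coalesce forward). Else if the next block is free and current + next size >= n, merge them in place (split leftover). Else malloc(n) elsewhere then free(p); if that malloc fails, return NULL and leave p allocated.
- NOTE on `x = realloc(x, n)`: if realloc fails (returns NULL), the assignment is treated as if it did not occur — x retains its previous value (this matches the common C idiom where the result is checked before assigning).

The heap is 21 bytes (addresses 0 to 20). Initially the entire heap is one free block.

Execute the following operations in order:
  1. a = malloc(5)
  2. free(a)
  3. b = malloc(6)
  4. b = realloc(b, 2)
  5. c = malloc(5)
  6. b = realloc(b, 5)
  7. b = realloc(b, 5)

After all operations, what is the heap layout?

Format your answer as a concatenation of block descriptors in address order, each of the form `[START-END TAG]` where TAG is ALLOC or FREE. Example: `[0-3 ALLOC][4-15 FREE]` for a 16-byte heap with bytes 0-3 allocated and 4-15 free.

Op 1: a = malloc(5) -> a = 0; heap: [0-4 ALLOC][5-20 FREE]
Op 2: free(a) -> (freed a); heap: [0-20 FREE]
Op 3: b = malloc(6) -> b = 0; heap: [0-5 ALLOC][6-20 FREE]
Op 4: b = realloc(b, 2) -> b = 0; heap: [0-1 ALLOC][2-20 FREE]
Op 5: c = malloc(5) -> c = 2; heap: [0-1 ALLOC][2-6 ALLOC][7-20 FREE]
Op 6: b = realloc(b, 5) -> b = 7; heap: [0-1 FREE][2-6 ALLOC][7-11 ALLOC][12-20 FREE]
Op 7: b = realloc(b, 5) -> b = 7; heap: [0-1 FREE][2-6 ALLOC][7-11 ALLOC][12-20 FREE]

Answer: [0-1 FREE][2-6 ALLOC][7-11 ALLOC][12-20 FREE]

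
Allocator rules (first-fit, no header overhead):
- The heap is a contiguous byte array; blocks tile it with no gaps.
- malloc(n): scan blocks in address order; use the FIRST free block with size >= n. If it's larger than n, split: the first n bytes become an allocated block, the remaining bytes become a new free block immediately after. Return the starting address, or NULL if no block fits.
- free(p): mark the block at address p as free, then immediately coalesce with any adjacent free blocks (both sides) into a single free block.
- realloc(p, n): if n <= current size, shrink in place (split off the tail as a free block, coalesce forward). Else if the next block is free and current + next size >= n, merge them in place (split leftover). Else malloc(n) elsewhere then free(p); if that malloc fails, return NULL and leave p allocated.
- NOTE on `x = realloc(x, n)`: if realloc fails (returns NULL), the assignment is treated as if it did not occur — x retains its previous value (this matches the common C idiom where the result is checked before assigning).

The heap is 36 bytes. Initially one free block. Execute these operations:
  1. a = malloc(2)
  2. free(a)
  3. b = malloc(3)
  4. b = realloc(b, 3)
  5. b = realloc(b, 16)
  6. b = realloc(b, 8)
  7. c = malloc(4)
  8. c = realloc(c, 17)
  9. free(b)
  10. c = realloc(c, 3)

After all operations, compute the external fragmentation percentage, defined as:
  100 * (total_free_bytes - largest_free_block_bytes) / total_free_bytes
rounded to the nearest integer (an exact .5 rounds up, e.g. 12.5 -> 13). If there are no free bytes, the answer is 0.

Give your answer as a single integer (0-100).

Op 1: a = malloc(2) -> a = 0; heap: [0-1 ALLOC][2-35 FREE]
Op 2: free(a) -> (freed a); heap: [0-35 FREE]
Op 3: b = malloc(3) -> b = 0; heap: [0-2 ALLOC][3-35 FREE]
Op 4: b = realloc(b, 3) -> b = 0; heap: [0-2 ALLOC][3-35 FREE]
Op 5: b = realloc(b, 16) -> b = 0; heap: [0-15 ALLOC][16-35 FREE]
Op 6: b = realloc(b, 8) -> b = 0; heap: [0-7 ALLOC][8-35 FREE]
Op 7: c = malloc(4) -> c = 8; heap: [0-7 ALLOC][8-11 ALLOC][12-35 FREE]
Op 8: c = realloc(c, 17) -> c = 8; heap: [0-7 ALLOC][8-24 ALLOC][25-35 FREE]
Op 9: free(b) -> (freed b); heap: [0-7 FREE][8-24 ALLOC][25-35 FREE]
Op 10: c = realloc(c, 3) -> c = 8; heap: [0-7 FREE][8-10 ALLOC][11-35 FREE]
Free blocks: [8 25] total_free=33 largest=25 -> 100*(33-25)/33 = 800/33 ≈ 24.242 -> rounds to 24

Answer: 24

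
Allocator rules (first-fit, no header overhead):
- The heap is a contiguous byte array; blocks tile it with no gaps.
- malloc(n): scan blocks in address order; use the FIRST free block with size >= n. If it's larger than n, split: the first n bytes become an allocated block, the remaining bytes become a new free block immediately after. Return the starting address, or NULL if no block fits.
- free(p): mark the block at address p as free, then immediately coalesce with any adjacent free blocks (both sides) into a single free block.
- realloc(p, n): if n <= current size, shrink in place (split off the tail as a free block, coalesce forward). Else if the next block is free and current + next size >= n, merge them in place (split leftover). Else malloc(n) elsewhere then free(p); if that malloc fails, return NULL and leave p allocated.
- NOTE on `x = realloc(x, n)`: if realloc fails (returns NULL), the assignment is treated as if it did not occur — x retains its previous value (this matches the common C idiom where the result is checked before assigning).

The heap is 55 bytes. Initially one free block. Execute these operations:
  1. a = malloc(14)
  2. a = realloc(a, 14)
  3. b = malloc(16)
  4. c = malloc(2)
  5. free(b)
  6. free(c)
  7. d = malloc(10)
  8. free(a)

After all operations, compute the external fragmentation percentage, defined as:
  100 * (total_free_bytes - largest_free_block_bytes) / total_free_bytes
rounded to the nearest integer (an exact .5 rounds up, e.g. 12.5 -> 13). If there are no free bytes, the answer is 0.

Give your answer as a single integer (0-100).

Answer: 31

Derivation:
Op 1: a = malloc(14) -> a = 0; heap: [0-13 ALLOC][14-54 FREE]
Op 2: a = realloc(a, 14) -> a = 0; heap: [0-13 ALLOC][14-54 FREE]
Op 3: b = malloc(16) -> b = 14; heap: [0-13 ALLOC][14-29 ALLOC][30-54 FREE]
Op 4: c = malloc(2) -> c = 30; heap: [0-13 ALLOC][14-29 ALLOC][30-31 ALLOC][32-54 FREE]
Op 5: free(b) -> (freed b); heap: [0-13 ALLOC][14-29 FREE][30-31 ALLOC][32-54 FREE]
Op 6: free(c) -> (freed c); heap: [0-13 ALLOC][14-54 FREE]
Op 7: d = malloc(10) -> d = 14; heap: [0-13 ALLOC][14-23 ALLOC][24-54 FREE]
Op 8: free(a) -> (freed a); heap: [0-13 FREE][14-23 ALLOC][24-54 FREE]
Free blocks: [14 31] total_free=45 largest=31 -> 100*(45-31)/45 = 1400/45 ≈ 31.111 -> rounds to 31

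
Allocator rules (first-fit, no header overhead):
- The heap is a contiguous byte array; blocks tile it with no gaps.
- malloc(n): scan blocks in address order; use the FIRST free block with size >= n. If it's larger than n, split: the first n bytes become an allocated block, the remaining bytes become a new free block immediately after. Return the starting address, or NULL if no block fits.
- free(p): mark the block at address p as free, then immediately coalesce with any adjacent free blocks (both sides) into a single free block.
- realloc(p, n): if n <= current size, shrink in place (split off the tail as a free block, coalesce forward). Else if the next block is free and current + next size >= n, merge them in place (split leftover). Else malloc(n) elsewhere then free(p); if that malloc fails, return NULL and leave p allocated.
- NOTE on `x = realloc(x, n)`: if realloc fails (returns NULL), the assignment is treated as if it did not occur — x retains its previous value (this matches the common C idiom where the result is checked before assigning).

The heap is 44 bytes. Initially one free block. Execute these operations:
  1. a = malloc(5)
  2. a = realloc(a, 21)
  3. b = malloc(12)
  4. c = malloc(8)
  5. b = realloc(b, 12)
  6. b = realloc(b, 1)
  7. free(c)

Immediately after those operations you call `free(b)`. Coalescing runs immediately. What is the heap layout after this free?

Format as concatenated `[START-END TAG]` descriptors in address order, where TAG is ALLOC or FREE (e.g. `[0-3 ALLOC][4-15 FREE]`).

Op 1: a = malloc(5) -> a = 0; heap: [0-4 ALLOC][5-43 FREE]
Op 2: a = realloc(a, 21) -> a = 0; heap: [0-20 ALLOC][21-43 FREE]
Op 3: b = malloc(12) -> b = 21; heap: [0-20 ALLOC][21-32 ALLOC][33-43 FREE]
Op 4: c = malloc(8) -> c = 33; heap: [0-20 ALLOC][21-32 ALLOC][33-40 ALLOC][41-43 FREE]
Op 5: b = realloc(b, 12) -> b = 21; heap: [0-20 ALLOC][21-32 ALLOC][33-40 ALLOC][41-43 FREE]
Op 6: b = realloc(b, 1) -> b = 21; heap: [0-20 ALLOC][21-21 ALLOC][22-32 FREE][33-40 ALLOC][41-43 FREE]
Op 7: free(c) -> (freed c); heap: [0-20 ALLOC][21-21 ALLOC][22-43 FREE]
free(b): b = 21 -> block [21-21 ALLOC]; mark free, coalesce with adjacent free neighbors -> [0-20 ALLOC][21-43 FREE]

Answer: [0-20 ALLOC][21-43 FREE]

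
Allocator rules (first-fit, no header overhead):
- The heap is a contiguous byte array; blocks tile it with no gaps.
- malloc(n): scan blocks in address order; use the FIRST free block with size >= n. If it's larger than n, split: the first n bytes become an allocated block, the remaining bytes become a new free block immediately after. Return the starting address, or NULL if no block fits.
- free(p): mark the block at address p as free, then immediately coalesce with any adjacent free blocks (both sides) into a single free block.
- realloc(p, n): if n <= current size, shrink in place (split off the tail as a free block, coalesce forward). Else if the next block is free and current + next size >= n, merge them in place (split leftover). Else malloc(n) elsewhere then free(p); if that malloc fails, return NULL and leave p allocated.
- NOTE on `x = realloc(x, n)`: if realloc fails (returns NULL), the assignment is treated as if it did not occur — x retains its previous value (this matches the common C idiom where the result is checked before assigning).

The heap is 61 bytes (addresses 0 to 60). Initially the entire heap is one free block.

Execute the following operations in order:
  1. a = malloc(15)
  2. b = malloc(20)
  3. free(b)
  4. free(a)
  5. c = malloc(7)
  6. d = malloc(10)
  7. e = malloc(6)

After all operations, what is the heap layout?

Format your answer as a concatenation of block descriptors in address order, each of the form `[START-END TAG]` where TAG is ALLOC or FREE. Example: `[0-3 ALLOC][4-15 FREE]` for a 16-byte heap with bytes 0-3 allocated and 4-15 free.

Op 1: a = malloc(15) -> a = 0; heap: [0-14 ALLOC][15-60 FREE]
Op 2: b = malloc(20) -> b = 15; heap: [0-14 ALLOC][15-34 ALLOC][35-60 FREE]
Op 3: free(b) -> (freed b); heap: [0-14 ALLOC][15-60 FREE]
Op 4: free(a) -> (freed a); heap: [0-60 FREE]
Op 5: c = malloc(7) -> c = 0; heap: [0-6 ALLOC][7-60 FREE]
Op 6: d = malloc(10) -> d = 7; heap: [0-6 ALLOC][7-16 ALLOC][17-60 FREE]
Op 7: e = malloc(6) -> e = 17; heap: [0-6 ALLOC][7-16 ALLOC][17-22 ALLOC][23-60 FREE]

Answer: [0-6 ALLOC][7-16 ALLOC][17-22 ALLOC][23-60 FREE]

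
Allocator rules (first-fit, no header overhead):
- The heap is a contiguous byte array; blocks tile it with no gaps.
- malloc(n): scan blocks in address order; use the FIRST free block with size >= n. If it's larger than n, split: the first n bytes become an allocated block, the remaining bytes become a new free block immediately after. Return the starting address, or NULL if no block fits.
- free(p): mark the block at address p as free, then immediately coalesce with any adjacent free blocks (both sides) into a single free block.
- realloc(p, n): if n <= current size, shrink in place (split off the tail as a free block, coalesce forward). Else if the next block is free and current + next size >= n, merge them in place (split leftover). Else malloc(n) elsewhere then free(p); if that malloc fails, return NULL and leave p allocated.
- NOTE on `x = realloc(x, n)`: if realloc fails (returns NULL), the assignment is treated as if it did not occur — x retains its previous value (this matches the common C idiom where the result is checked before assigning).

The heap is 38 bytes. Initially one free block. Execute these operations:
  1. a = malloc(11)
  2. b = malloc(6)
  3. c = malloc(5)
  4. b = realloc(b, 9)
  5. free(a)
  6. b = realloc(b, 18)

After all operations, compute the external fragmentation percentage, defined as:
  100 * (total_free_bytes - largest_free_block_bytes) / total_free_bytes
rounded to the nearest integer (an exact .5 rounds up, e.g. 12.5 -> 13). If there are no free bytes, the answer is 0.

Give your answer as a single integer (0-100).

Answer: 29

Derivation:
Op 1: a = malloc(11) -> a = 0; heap: [0-10 ALLOC][11-37 FREE]
Op 2: b = malloc(6) -> b = 11; heap: [0-10 ALLOC][11-16 ALLOC][17-37 FREE]
Op 3: c = malloc(5) -> c = 17; heap: [0-10 ALLOC][11-16 ALLOC][17-21 ALLOC][22-37 FREE]
Op 4: b = realloc(b, 9) -> b = 22; heap: [0-10 ALLOC][11-16 FREE][17-21 ALLOC][22-30 ALLOC][31-37 FREE]
Op 5: free(a) -> (freed a); heap: [0-16 FREE][17-21 ALLOC][22-30 ALLOC][31-37 FREE]
Op 6: b = realloc(b, 18) -> NULL (b unchanged); heap: [0-16 FREE][17-21 ALLOC][22-30 ALLOC][31-37 FREE]
Free blocks: [17 7] total_free=24 largest=17 -> 100*(24-17)/24 = 700/24 ≈ 29.167 -> rounds to 29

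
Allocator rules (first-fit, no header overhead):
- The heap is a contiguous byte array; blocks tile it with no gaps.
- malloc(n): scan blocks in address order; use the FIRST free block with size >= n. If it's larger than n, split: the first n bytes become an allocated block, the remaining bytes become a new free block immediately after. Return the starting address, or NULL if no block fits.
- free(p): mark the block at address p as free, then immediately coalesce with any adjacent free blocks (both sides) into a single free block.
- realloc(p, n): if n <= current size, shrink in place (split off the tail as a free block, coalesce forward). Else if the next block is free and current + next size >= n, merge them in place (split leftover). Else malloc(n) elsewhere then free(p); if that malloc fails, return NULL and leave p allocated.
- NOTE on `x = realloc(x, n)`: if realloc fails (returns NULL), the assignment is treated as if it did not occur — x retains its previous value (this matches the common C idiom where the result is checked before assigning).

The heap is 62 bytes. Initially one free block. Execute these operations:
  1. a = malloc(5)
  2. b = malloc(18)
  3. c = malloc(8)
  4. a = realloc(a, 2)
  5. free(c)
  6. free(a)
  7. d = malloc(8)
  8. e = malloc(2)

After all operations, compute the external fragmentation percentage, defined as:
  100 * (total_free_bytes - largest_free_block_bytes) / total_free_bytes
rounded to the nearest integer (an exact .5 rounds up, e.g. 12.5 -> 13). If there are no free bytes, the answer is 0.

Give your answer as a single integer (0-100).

Op 1: a = malloc(5) -> a = 0; heap: [0-4 ALLOC][5-61 FREE]
Op 2: b = malloc(18) -> b = 5; heap: [0-4 ALLOC][5-22 ALLOC][23-61 FREE]
Op 3: c = malloc(8) -> c = 23; heap: [0-4 ALLOC][5-22 ALLOC][23-30 ALLOC][31-61 FREE]
Op 4: a = realloc(a, 2) -> a = 0; heap: [0-1 ALLOC][2-4 FREE][5-22 ALLOC][23-30 ALLOC][31-61 FREE]
Op 5: free(c) -> (freed c); heap: [0-1 ALLOC][2-4 FREE][5-22 ALLOC][23-61 FREE]
Op 6: free(a) -> (freed a); heap: [0-4 FREE][5-22 ALLOC][23-61 FREE]
Op 7: d = malloc(8) -> d = 23; heap: [0-4 FREE][5-22 ALLOC][23-30 ALLOC][31-61 FREE]
Op 8: e = malloc(2) -> e = 0; heap: [0-1 ALLOC][2-4 FREE][5-22 ALLOC][23-30 ALLOC][31-61 FREE]
Free blocks: [3 31] total_free=34 largest=31 -> 100*(34-31)/34 = 300/34 ≈ 8.824 -> rounds to 9

Answer: 9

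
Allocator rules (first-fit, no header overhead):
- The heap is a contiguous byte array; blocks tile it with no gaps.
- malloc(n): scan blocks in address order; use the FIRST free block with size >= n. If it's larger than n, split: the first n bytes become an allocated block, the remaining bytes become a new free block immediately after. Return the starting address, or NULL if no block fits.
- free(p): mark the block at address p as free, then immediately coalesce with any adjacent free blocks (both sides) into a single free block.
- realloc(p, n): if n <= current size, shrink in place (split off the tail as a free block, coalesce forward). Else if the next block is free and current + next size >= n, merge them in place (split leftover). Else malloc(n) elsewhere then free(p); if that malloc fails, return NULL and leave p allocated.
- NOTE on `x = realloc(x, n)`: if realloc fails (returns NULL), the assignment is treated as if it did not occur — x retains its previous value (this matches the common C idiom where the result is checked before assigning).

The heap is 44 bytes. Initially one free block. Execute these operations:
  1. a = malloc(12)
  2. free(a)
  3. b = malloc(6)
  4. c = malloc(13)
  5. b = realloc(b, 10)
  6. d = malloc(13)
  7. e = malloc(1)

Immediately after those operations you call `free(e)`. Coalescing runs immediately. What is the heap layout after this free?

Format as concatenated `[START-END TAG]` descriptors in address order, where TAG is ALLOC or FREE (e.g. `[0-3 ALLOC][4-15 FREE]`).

Answer: [0-5 FREE][6-18 ALLOC][19-28 ALLOC][29-41 ALLOC][42-43 FREE]

Derivation:
Op 1: a = malloc(12) -> a = 0; heap: [0-11 ALLOC][12-43 FREE]
Op 2: free(a) -> (freed a); heap: [0-43 FREE]
Op 3: b = malloc(6) -> b = 0; heap: [0-5 ALLOC][6-43 FREE]
Op 4: c = malloc(13) -> c = 6; heap: [0-5 ALLOC][6-18 ALLOC][19-43 FREE]
Op 5: b = realloc(b, 10) -> b = 19; heap: [0-5 FREE][6-18 ALLOC][19-28 ALLOC][29-43 FREE]
Op 6: d = malloc(13) -> d = 29; heap: [0-5 FREE][6-18 ALLOC][19-28 ALLOC][29-41 ALLOC][42-43 FREE]
Op 7: e = malloc(1) -> e = 0; heap: [0-0 ALLOC][1-5 FREE][6-18 ALLOC][19-28 ALLOC][29-41 ALLOC][42-43 FREE]
free(e): e = 0 -> block [0-0 ALLOC]; mark free, coalesce with adjacent free neighbors -> [0-5 FREE][6-18 ALLOC][19-28 ALLOC][29-41 ALLOC][42-43 FREE]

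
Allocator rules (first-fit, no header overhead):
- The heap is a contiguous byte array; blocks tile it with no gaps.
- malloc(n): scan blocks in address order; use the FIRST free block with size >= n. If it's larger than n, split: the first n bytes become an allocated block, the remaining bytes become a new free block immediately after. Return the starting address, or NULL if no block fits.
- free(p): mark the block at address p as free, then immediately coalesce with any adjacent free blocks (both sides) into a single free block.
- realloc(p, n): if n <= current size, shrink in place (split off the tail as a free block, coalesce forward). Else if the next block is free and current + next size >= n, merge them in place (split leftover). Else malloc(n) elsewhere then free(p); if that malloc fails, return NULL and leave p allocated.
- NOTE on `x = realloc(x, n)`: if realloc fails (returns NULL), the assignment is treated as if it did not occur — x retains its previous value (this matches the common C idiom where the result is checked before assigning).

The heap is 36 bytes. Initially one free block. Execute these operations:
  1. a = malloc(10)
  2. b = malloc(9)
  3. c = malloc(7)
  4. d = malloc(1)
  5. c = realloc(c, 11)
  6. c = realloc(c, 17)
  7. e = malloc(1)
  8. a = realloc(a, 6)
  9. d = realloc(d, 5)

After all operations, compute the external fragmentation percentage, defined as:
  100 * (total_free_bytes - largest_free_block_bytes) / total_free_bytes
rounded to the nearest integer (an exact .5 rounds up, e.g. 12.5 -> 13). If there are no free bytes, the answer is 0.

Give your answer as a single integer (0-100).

Op 1: a = malloc(10) -> a = 0; heap: [0-9 ALLOC][10-35 FREE]
Op 2: b = malloc(9) -> b = 10; heap: [0-9 ALLOC][10-18 ALLOC][19-35 FREE]
Op 3: c = malloc(7) -> c = 19; heap: [0-9 ALLOC][10-18 ALLOC][19-25 ALLOC][26-35 FREE]
Op 4: d = malloc(1) -> d = 26; heap: [0-9 ALLOC][10-18 ALLOC][19-25 ALLOC][26-26 ALLOC][27-35 FREE]
Op 5: c = realloc(c, 11) -> NULL (c unchanged); heap: [0-9 ALLOC][10-18 ALLOC][19-25 ALLOC][26-26 ALLOC][27-35 FREE]
Op 6: c = realloc(c, 17) -> NULL (c unchanged); heap: [0-9 ALLOC][10-18 ALLOC][19-25 ALLOC][26-26 ALLOC][27-35 FREE]
Op 7: e = malloc(1) -> e = 27; heap: [0-9 ALLOC][10-18 ALLOC][19-25 ALLOC][26-26 ALLOC][27-27 ALLOC][28-35 FREE]
Op 8: a = realloc(a, 6) -> a = 0; heap: [0-5 ALLOC][6-9 FREE][10-18 ALLOC][19-25 ALLOC][26-26 ALLOC][27-27 ALLOC][28-35 FREE]
Op 9: d = realloc(d, 5) -> d = 28; heap: [0-5 ALLOC][6-9 FREE][10-18 ALLOC][19-25 ALLOC][26-26 FREE][27-27 ALLOC][28-32 ALLOC][33-35 FREE]
Free blocks: [4 1 3] total_free=8 largest=4 -> 100*(8-4)/8 = 400/8 = 50

Answer: 50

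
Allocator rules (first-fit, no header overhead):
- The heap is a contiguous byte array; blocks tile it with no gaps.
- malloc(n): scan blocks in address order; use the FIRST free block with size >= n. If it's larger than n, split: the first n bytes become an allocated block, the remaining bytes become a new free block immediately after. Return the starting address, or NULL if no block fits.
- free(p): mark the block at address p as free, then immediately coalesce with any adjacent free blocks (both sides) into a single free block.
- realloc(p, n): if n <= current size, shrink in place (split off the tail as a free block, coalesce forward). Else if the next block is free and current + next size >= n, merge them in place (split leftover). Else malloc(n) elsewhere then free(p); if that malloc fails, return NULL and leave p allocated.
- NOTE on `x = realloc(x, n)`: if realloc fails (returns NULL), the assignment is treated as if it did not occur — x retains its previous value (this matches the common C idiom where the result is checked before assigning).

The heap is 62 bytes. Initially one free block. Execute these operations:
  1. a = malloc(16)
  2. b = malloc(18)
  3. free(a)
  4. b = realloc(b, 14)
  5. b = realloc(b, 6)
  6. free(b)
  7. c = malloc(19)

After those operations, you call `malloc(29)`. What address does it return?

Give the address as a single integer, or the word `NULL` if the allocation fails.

Op 1: a = malloc(16) -> a = 0; heap: [0-15 ALLOC][16-61 FREE]
Op 2: b = malloc(18) -> b = 16; heap: [0-15 ALLOC][16-33 ALLOC][34-61 FREE]
Op 3: free(a) -> (freed a); heap: [0-15 FREE][16-33 ALLOC][34-61 FREE]
Op 4: b = realloc(b, 14) -> b = 16; heap: [0-15 FREE][16-29 ALLOC][30-61 FREE]
Op 5: b = realloc(b, 6) -> b = 16; heap: [0-15 FREE][16-21 ALLOC][22-61 FREE]
Op 6: free(b) -> (freed b); heap: [0-61 FREE]
Op 7: c = malloc(19) -> c = 0; heap: [0-18 ALLOC][19-61 FREE]
malloc(29): first-fit scan over [0-18 ALLOC][19-61 FREE] -> 19

Answer: 19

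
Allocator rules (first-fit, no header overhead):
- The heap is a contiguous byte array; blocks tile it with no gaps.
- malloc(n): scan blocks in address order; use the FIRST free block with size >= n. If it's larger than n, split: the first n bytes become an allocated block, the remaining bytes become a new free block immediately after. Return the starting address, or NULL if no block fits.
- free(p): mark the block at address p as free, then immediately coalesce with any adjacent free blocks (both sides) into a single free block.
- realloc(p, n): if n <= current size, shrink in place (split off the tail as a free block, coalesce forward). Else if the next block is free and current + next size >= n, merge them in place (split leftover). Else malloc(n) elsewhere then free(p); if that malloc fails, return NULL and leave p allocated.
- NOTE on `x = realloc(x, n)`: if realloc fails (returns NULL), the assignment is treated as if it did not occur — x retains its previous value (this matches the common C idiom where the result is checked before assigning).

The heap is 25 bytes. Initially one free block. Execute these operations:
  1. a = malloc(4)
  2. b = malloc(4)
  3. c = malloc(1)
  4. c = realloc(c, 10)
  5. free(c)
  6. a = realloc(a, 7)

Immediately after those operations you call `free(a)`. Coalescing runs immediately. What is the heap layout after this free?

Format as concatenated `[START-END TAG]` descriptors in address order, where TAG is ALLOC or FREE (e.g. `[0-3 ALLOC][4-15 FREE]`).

Answer: [0-3 FREE][4-7 ALLOC][8-24 FREE]

Derivation:
Op 1: a = malloc(4) -> a = 0; heap: [0-3 ALLOC][4-24 FREE]
Op 2: b = malloc(4) -> b = 4; heap: [0-3 ALLOC][4-7 ALLOC][8-24 FREE]
Op 3: c = malloc(1) -> c = 8; heap: [0-3 ALLOC][4-7 ALLOC][8-8 ALLOC][9-24 FREE]
Op 4: c = realloc(c, 10) -> c = 8; heap: [0-3 ALLOC][4-7 ALLOC][8-17 ALLOC][18-24 FREE]
Op 5: free(c) -> (freed c); heap: [0-3 ALLOC][4-7 ALLOC][8-24 FREE]
Op 6: a = realloc(a, 7) -> a = 8; heap: [0-3 FREE][4-7 ALLOC][8-14 ALLOC][15-24 FREE]
free(a): a = 8 -> block [8-14 ALLOC]; mark free, coalesce with adjacent free neighbors -> [0-3 FREE][4-7 ALLOC][8-24 FREE]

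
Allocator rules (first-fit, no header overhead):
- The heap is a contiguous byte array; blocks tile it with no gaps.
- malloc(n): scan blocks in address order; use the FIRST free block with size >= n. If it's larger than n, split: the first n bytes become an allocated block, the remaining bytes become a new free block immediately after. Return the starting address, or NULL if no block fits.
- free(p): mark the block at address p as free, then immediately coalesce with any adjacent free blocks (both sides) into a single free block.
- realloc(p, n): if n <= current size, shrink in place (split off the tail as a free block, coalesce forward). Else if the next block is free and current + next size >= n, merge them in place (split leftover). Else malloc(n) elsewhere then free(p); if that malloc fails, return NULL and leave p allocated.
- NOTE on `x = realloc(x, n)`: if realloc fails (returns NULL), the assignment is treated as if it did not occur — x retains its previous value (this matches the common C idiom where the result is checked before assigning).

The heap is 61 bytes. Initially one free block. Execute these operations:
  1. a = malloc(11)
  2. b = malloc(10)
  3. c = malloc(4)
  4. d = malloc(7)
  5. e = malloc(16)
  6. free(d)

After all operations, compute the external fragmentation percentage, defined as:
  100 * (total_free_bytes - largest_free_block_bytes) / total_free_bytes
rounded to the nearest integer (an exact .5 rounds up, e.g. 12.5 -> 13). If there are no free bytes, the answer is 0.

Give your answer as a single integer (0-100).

Op 1: a = malloc(11) -> a = 0; heap: [0-10 ALLOC][11-60 FREE]
Op 2: b = malloc(10) -> b = 11; heap: [0-10 ALLOC][11-20 ALLOC][21-60 FREE]
Op 3: c = malloc(4) -> c = 21; heap: [0-10 ALLOC][11-20 ALLOC][21-24 ALLOC][25-60 FREE]
Op 4: d = malloc(7) -> d = 25; heap: [0-10 ALLOC][11-20 ALLOC][21-24 ALLOC][25-31 ALLOC][32-60 FREE]
Op 5: e = malloc(16) -> e = 32; heap: [0-10 ALLOC][11-20 ALLOC][21-24 ALLOC][25-31 ALLOC][32-47 ALLOC][48-60 FREE]
Op 6: free(d) -> (freed d); heap: [0-10 ALLOC][11-20 ALLOC][21-24 ALLOC][25-31 FREE][32-47 ALLOC][48-60 FREE]
Free blocks: [7 13] total_free=20 largest=13 -> 100*(20-13)/20 = 700/20 = 35

Answer: 35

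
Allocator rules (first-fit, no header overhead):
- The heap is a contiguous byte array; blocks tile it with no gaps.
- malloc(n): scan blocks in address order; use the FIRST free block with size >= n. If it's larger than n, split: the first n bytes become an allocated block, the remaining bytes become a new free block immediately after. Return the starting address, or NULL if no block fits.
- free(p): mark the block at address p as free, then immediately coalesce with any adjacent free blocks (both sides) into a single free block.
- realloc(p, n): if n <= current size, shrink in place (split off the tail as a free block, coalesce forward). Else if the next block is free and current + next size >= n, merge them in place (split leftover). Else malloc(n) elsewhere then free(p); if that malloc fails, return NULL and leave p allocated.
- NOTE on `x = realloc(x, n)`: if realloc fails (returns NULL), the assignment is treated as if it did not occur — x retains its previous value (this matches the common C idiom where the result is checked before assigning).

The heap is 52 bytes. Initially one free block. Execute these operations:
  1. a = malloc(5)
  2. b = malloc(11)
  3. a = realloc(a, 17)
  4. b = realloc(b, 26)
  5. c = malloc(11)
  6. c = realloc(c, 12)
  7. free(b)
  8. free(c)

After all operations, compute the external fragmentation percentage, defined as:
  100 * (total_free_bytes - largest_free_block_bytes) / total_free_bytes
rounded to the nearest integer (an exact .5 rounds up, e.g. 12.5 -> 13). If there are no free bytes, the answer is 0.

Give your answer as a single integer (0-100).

Answer: 46

Derivation:
Op 1: a = malloc(5) -> a = 0; heap: [0-4 ALLOC][5-51 FREE]
Op 2: b = malloc(11) -> b = 5; heap: [0-4 ALLOC][5-15 ALLOC][16-51 FREE]
Op 3: a = realloc(a, 17) -> a = 16; heap: [0-4 FREE][5-15 ALLOC][16-32 ALLOC][33-51 FREE]
Op 4: b = realloc(b, 26) -> NULL (b unchanged); heap: [0-4 FREE][5-15 ALLOC][16-32 ALLOC][33-51 FREE]
Op 5: c = malloc(11) -> c = 33; heap: [0-4 FREE][5-15 ALLOC][16-32 ALLOC][33-43 ALLOC][44-51 FREE]
Op 6: c = realloc(c, 12) -> c = 33; heap: [0-4 FREE][5-15 ALLOC][16-32 ALLOC][33-44 ALLOC][45-51 FREE]
Op 7: free(b) -> (freed b); heap: [0-15 FREE][16-32 ALLOC][33-44 ALLOC][45-51 FREE]
Op 8: free(c) -> (freed c); heap: [0-15 FREE][16-32 ALLOC][33-51 FREE]
Free blocks: [16 19] total_free=35 largest=19 -> 100*(35-19)/35 = 1600/35 ≈ 45.714 -> rounds to 46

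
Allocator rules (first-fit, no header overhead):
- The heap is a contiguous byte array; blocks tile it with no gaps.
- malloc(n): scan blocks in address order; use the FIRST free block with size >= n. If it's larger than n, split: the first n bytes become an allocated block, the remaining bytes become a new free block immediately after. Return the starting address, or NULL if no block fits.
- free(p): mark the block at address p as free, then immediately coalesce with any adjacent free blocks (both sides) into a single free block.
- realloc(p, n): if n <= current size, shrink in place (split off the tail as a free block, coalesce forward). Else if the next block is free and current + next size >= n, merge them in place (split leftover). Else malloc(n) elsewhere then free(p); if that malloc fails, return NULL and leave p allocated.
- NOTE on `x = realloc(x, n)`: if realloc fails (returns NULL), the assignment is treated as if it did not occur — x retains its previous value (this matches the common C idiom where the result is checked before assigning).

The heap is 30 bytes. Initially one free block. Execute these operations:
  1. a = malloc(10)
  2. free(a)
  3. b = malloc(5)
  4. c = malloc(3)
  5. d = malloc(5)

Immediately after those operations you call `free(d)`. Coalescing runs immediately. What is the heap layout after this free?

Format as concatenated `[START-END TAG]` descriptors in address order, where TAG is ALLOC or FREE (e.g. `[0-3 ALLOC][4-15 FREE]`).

Op 1: a = malloc(10) -> a = 0; heap: [0-9 ALLOC][10-29 FREE]
Op 2: free(a) -> (freed a); heap: [0-29 FREE]
Op 3: b = malloc(5) -> b = 0; heap: [0-4 ALLOC][5-29 FREE]
Op 4: c = malloc(3) -> c = 5; heap: [0-4 ALLOC][5-7 ALLOC][8-29 FREE]
Op 5: d = malloc(5) -> d = 8; heap: [0-4 ALLOC][5-7 ALLOC][8-12 ALLOC][13-29 FREE]
free(d): d = 8 -> block [8-12 ALLOC]; mark free, coalesce with adjacent free neighbors -> [0-4 ALLOC][5-7 ALLOC][8-29 FREE]

Answer: [0-4 ALLOC][5-7 ALLOC][8-29 FREE]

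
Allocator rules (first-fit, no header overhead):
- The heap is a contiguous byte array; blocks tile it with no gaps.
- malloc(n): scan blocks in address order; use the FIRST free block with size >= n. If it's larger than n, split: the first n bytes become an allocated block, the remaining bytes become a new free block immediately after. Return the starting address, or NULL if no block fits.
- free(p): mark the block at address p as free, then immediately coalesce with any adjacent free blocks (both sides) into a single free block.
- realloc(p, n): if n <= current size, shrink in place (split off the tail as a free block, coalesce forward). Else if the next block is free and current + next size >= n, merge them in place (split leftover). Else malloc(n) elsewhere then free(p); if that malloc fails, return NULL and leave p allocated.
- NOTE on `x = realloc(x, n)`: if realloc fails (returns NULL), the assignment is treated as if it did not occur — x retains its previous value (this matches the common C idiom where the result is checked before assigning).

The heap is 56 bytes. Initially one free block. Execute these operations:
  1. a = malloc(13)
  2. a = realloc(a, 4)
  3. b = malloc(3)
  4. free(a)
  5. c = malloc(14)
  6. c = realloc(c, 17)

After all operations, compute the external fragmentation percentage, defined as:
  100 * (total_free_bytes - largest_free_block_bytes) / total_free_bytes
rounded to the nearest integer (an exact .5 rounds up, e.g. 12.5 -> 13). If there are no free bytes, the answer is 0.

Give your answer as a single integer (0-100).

Op 1: a = malloc(13) -> a = 0; heap: [0-12 ALLOC][13-55 FREE]
Op 2: a = realloc(a, 4) -> a = 0; heap: [0-3 ALLOC][4-55 FREE]
Op 3: b = malloc(3) -> b = 4; heap: [0-3 ALLOC][4-6 ALLOC][7-55 FREE]
Op 4: free(a) -> (freed a); heap: [0-3 FREE][4-6 ALLOC][7-55 FREE]
Op 5: c = malloc(14) -> c = 7; heap: [0-3 FREE][4-6 ALLOC][7-20 ALLOC][21-55 FREE]
Op 6: c = realloc(c, 17) -> c = 7; heap: [0-3 FREE][4-6 ALLOC][7-23 ALLOC][24-55 FREE]
Free blocks: [4 32] total_free=36 largest=32 -> 100*(36-32)/36 = 400/36 ≈ 11.111 -> rounds to 11

Answer: 11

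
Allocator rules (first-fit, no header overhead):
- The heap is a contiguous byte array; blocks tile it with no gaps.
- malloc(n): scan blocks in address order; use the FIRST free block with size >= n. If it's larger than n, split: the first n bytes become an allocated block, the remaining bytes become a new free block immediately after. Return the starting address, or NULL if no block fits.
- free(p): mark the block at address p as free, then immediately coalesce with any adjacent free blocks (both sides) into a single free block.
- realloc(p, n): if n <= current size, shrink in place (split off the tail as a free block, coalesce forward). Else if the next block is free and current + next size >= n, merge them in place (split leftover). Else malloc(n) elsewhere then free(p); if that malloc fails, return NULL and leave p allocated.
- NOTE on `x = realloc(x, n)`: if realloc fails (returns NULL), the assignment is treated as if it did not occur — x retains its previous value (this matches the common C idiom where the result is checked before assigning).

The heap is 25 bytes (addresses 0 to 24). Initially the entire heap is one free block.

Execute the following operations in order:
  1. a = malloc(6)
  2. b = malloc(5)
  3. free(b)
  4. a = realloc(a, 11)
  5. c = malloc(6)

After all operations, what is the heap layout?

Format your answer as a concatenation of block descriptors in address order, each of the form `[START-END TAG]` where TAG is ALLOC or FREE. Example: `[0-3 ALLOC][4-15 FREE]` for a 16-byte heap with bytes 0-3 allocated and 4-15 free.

Answer: [0-10 ALLOC][11-16 ALLOC][17-24 FREE]

Derivation:
Op 1: a = malloc(6) -> a = 0; heap: [0-5 ALLOC][6-24 FREE]
Op 2: b = malloc(5) -> b = 6; heap: [0-5 ALLOC][6-10 ALLOC][11-24 FREE]
Op 3: free(b) -> (freed b); heap: [0-5 ALLOC][6-24 FREE]
Op 4: a = realloc(a, 11) -> a = 0; heap: [0-10 ALLOC][11-24 FREE]
Op 5: c = malloc(6) -> c = 11; heap: [0-10 ALLOC][11-16 ALLOC][17-24 FREE]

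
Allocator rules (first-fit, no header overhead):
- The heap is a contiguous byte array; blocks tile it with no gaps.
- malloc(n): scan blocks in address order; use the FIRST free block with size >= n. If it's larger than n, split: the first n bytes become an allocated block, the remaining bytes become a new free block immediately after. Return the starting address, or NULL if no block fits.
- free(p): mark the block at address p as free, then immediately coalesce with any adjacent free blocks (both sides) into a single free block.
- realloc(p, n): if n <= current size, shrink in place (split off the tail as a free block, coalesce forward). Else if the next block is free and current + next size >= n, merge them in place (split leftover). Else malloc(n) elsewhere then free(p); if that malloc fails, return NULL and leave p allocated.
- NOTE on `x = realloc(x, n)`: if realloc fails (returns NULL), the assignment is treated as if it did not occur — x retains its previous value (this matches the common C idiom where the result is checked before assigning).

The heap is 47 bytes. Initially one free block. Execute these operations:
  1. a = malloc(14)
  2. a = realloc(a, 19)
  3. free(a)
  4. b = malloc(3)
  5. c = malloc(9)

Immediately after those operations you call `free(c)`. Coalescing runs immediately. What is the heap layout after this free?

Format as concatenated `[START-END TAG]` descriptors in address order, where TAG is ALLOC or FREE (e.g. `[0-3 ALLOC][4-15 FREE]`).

Answer: [0-2 ALLOC][3-46 FREE]

Derivation:
Op 1: a = malloc(14) -> a = 0; heap: [0-13 ALLOC][14-46 FREE]
Op 2: a = realloc(a, 19) -> a = 0; heap: [0-18 ALLOC][19-46 FREE]
Op 3: free(a) -> (freed a); heap: [0-46 FREE]
Op 4: b = malloc(3) -> b = 0; heap: [0-2 ALLOC][3-46 FREE]
Op 5: c = malloc(9) -> c = 3; heap: [0-2 ALLOC][3-11 ALLOC][12-46 FREE]
free(c): c = 3 -> block [3-11 ALLOC]; mark free, coalesce with adjacent free neighbors -> [0-2 ALLOC][3-46 FREE]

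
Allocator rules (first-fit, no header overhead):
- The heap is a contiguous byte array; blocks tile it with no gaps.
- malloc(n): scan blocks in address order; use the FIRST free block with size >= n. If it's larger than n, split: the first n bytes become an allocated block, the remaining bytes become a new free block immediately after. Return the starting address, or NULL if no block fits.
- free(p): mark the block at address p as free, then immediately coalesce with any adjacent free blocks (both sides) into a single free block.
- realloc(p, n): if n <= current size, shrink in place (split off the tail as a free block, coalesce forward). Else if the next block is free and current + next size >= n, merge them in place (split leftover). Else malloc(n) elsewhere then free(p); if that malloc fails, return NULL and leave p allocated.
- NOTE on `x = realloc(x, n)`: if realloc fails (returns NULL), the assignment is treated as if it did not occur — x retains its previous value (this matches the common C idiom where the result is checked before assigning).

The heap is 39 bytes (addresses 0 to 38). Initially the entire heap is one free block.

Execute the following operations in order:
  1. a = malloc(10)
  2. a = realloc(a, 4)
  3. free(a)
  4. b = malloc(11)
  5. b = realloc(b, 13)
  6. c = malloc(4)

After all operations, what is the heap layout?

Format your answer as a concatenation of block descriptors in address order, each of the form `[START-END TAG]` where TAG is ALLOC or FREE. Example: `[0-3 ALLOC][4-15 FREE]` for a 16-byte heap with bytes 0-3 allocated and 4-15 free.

Answer: [0-12 ALLOC][13-16 ALLOC][17-38 FREE]

Derivation:
Op 1: a = malloc(10) -> a = 0; heap: [0-9 ALLOC][10-38 FREE]
Op 2: a = realloc(a, 4) -> a = 0; heap: [0-3 ALLOC][4-38 FREE]
Op 3: free(a) -> (freed a); heap: [0-38 FREE]
Op 4: b = malloc(11) -> b = 0; heap: [0-10 ALLOC][11-38 FREE]
Op 5: b = realloc(b, 13) -> b = 0; heap: [0-12 ALLOC][13-38 FREE]
Op 6: c = malloc(4) -> c = 13; heap: [0-12 ALLOC][13-16 ALLOC][17-38 FREE]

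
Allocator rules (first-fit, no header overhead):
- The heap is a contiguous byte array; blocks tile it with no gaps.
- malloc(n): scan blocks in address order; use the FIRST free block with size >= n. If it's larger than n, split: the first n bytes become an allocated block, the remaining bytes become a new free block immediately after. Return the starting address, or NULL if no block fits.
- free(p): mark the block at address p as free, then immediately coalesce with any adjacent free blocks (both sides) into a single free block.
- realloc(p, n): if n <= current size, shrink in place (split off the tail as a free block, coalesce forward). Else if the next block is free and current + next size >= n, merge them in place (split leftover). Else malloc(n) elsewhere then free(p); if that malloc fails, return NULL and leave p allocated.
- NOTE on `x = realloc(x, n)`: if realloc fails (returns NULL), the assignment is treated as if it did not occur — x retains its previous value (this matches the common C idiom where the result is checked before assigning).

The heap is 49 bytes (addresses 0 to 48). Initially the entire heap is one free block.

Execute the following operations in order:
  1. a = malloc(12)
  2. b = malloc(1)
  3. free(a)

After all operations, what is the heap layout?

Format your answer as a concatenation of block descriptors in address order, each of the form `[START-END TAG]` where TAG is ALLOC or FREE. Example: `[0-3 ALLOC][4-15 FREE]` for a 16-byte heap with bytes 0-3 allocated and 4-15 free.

Op 1: a = malloc(12) -> a = 0; heap: [0-11 ALLOC][12-48 FREE]
Op 2: b = malloc(1) -> b = 12; heap: [0-11 ALLOC][12-12 ALLOC][13-48 FREE]
Op 3: free(a) -> (freed a); heap: [0-11 FREE][12-12 ALLOC][13-48 FREE]

Answer: [0-11 FREE][12-12 ALLOC][13-48 FREE]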